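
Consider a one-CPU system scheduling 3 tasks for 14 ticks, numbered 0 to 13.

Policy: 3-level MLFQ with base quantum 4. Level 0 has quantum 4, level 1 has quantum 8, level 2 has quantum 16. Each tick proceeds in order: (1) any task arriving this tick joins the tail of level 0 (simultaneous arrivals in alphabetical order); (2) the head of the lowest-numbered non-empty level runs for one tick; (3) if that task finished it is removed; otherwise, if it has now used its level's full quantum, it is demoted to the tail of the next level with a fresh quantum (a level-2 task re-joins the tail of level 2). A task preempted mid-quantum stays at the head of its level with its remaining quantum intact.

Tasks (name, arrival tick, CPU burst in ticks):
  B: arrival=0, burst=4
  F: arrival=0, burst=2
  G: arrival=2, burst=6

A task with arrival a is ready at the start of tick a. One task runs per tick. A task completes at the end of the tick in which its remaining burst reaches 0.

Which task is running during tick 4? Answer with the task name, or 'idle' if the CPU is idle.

running at tick 4 = F

t=0: L0/L1/L2 = BF/-/- → run B
t=1: L0/L1/L2 = BF/-/- → run B
t=2: L0/L1/L2 = BFG/-/- → run B
t=3: L0/L1/L2 = BFG/-/- → run B
t=4: L0/L1/L2 = FG/-/- → run F
t=5: L0/L1/L2 = FG/-/- → run F
t=6: L0/L1/L2 = G/-/- → run G
t=7: L0/L1/L2 = G/-/- → run G
t=8: L0/L1/L2 = G/-/- → run G
t=9: L0/L1/L2 = G/-/- → run G
t=10: L0/L1/L2 = -/G/- → run G
t=11: L0/L1/L2 = -/G/- → run G
t=12: (idle)
t=13: (idle)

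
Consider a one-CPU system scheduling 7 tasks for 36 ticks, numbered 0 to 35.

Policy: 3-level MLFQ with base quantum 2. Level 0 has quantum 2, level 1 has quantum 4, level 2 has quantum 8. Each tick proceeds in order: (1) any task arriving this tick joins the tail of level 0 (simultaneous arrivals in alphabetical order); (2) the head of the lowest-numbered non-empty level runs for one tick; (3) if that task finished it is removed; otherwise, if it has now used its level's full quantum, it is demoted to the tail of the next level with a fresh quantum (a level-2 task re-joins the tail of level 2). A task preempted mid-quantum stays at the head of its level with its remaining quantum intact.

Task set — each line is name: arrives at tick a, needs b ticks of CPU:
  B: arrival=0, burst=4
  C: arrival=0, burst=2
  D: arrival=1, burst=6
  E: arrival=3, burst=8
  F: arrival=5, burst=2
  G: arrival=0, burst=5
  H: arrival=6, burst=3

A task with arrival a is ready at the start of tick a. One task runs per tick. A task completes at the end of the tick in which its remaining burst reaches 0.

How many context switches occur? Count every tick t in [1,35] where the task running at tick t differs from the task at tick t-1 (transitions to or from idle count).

t=0: L0/L1/L2 = BCG/-/- → run B
t=1: L0/L1/L2 = BCGD/-/- → run B
t=2: L0/L1/L2 = CGD/B/- → run C
t=3: L0/L1/L2 = CGDE/B/- → run C
t=4: L0/L1/L2 = GDE/B/- → run G
t=5: L0/L1/L2 = GDEF/B/- → run G
t=6: L0/L1/L2 = DEFH/BG/- → run D
t=7: L0/L1/L2 = DEFH/BG/- → run D
t=8: L0/L1/L2 = EFH/BGD/- → run E
t=9: L0/L1/L2 = EFH/BGD/- → run E
t=10: L0/L1/L2 = FH/BGDE/- → run F
t=11: L0/L1/L2 = FH/BGDE/- → run F
t=12: L0/L1/L2 = H/BGDE/- → run H
t=13: L0/L1/L2 = H/BGDE/- → run H
t=14: L0/L1/L2 = -/BGDEH/- → run B
t=15: L0/L1/L2 = -/BGDEH/- → run B
t=16: L0/L1/L2 = -/GDEH/- → run G
t=17: L0/L1/L2 = -/GDEH/- → run G
t=18: L0/L1/L2 = -/GDEH/- → run G
t=19: L0/L1/L2 = -/DEH/- → run D
t=20: L0/L1/L2 = -/DEH/- → run D
t=21: L0/L1/L2 = -/DEH/- → run D
t=22: L0/L1/L2 = -/DEH/- → run D
t=23: L0/L1/L2 = -/EH/- → run E
t=24: L0/L1/L2 = -/EH/- → run E
t=25: L0/L1/L2 = -/EH/- → run E
t=26: L0/L1/L2 = -/EH/- → run E
t=27: L0/L1/L2 = -/H/E → run H
t=28: L0/L1/L2 = -/-/E → run E
t=29: L0/L1/L2 = -/-/E → run E
t=30: (idle)
t=31: (idle)
t=32: (idle)
t=33: (idle)
t=34: (idle)
t=35: (idle)

context switches = 13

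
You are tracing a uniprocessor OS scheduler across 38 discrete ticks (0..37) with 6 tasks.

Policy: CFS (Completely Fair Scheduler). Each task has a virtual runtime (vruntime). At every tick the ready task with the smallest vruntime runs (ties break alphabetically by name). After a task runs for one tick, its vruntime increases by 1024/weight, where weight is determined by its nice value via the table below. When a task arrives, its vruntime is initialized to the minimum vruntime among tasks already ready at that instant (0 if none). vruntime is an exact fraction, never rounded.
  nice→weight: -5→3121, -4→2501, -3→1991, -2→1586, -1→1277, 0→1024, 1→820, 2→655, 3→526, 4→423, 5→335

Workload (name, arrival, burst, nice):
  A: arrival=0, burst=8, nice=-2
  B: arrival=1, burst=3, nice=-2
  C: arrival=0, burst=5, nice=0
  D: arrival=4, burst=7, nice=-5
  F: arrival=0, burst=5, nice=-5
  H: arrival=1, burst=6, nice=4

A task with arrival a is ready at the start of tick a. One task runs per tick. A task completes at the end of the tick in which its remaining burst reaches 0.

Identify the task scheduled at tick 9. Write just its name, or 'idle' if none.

t=0: vr[A=0 C=0 F=0] → run A
t=1: vr[A=512/793 B=0 C=0 F=0 H=0] → run B
t=2: vr[A=512/793 B=512/793 C=0 F=0 H=0] → run C
t=3: vr[A=512/793 B=512/793 C=1 F=0 H=0] → run F
t=4: vr[A=512/793 B=512/793 C=1 D=0 F=1024/3121 H=0] → run D
t=5: vr[A=512/793 B=512/793 C=1 D=1024/3121 F=1024/3121 H=0] → run H
t=6: vr[A=512/793 B=512/793 C=1 D=1024/3121 F=1024/3121 H=1024/423] → run D
t=7: vr[A=512/793 B=512/793 C=1 D=2048/3121 F=1024/3121 H=1024/423] → run F
t=8: vr[A=512/793 B=512/793 C=1 D=2048/3121 F=2048/3121 H=1024/423] → run A
t=9: vr[A=1024/793 B=512/793 C=1 D=2048/3121 F=2048/3121 H=1024/423] → run B
t=10: vr[A=1024/793 B=1024/793 C=1 D=2048/3121 F=2048/3121 H=1024/423] → run D
t=11: vr[A=1024/793 B=1024/793 C=1 D=3072/3121 F=2048/3121 H=1024/423] → run F
t=12: vr[A=1024/793 B=1024/793 C=1 D=3072/3121 F=3072/3121 H=1024/423] → run D
t=13: vr[A=1024/793 B=1024/793 C=1 D=4096/3121 F=3072/3121 H=1024/423] → run F
t=14: vr[A=1024/793 B=1024/793 C=1 D=4096/3121 F=4096/3121 H=1024/423] → run C
t=15: vr[A=1024/793 B=1024/793 C=2 D=4096/3121 F=4096/3121 H=1024/423] → run A
t=16: vr[A=1536/793 B=1024/793 C=2 D=4096/3121 F=4096/3121 H=1024/423] → run B
t=17: vr[A=1536/793 C=2 D=4096/3121 F=4096/3121 H=1024/423] → run D
t=18: vr[A=1536/793 C=2 D=5120/3121 F=4096/3121 H=1024/423] → run F
t=19: vr[A=1536/793 C=2 D=5120/3121 H=1024/423] → run D
t=20: vr[A=1536/793 C=2 D=6144/3121 H=1024/423] → run A
t=21: vr[A=2048/793 C=2 D=6144/3121 H=1024/423] → run D
t=22: vr[A=2048/793 C=2 H=1024/423] → run C
t=23: vr[A=2048/793 C=3 H=1024/423] → run H
t=24: vr[A=2048/793 C=3 H=2048/423] → run A
t=25: vr[A=2560/793 C=3 H=2048/423] → run C
t=26: vr[A=2560/793 C=4 H=2048/423] → run A
t=27: vr[A=3072/793 C=4 H=2048/423] → run A
t=28: vr[A=3584/793 C=4 H=2048/423] → run C
t=29: vr[A=3584/793 H=2048/423] → run A
t=30: vr[H=2048/423] → run H
t=31: vr[H=1024/141] → run H
t=32: vr[H=4096/423] → run H
t=33: vr[H=5120/423] → run H
t=34: (idle)
t=35: (idle)
t=36: (idle)
t=37: (idle)

running at tick 9 = B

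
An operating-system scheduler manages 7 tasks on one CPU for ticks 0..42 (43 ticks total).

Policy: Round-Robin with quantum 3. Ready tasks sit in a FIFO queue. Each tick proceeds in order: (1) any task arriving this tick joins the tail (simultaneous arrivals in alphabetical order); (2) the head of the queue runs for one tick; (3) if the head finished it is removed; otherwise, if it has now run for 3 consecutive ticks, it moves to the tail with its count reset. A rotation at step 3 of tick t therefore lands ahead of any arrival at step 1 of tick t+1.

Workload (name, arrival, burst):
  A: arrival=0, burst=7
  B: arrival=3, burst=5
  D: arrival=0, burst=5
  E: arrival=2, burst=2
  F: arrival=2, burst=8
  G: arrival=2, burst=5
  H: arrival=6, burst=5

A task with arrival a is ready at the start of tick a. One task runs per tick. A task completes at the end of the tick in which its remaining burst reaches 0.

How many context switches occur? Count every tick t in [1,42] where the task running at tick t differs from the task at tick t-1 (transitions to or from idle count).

context switches = 15

t=0: queue=[A,D] q_used=0 → run A
t=1: queue=[A,D] q_used=1 → run A
t=2: queue=[A,D,E,F,G] q_used=2 → run A
t=3: queue=[D,E,F,G,A,B] q_used=0 → run D
t=4: queue=[D,E,F,G,A,B] q_used=1 → run D
t=5: queue=[D,E,F,G,A,B] q_used=2 → run D
t=6: queue=[E,F,G,A,B,D,H] q_used=0 → run E
t=7: queue=[E,F,G,A,B,D,H] q_used=1 → run E
t=8: queue=[F,G,A,B,D,H] q_used=0 → run F
t=9: queue=[F,G,A,B,D,H] q_used=1 → run F
t=10: queue=[F,G,A,B,D,H] q_used=2 → run F
t=11: queue=[G,A,B,D,H,F] q_used=0 → run G
t=12: queue=[G,A,B,D,H,F] q_used=1 → run G
t=13: queue=[G,A,B,D,H,F] q_used=2 → run G
t=14: queue=[A,B,D,H,F,G] q_used=0 → run A
t=15: queue=[A,B,D,H,F,G] q_used=1 → run A
t=16: queue=[A,B,D,H,F,G] q_used=2 → run A
t=17: queue=[B,D,H,F,G,A] q_used=0 → run B
t=18: queue=[B,D,H,F,G,A] q_used=1 → run B
t=19: queue=[B,D,H,F,G,A] q_used=2 → run B
t=20: queue=[D,H,F,G,A,B] q_used=0 → run D
t=21: queue=[D,H,F,G,A,B] q_used=1 → run D
t=22: queue=[H,F,G,A,B] q_used=0 → run H
t=23: queue=[H,F,G,A,B] q_used=1 → run H
t=24: queue=[H,F,G,A,B] q_used=2 → run H
t=25: queue=[F,G,A,B,H] q_used=0 → run F
t=26: queue=[F,G,A,B,H] q_used=1 → run F
t=27: queue=[F,G,A,B,H] q_used=2 → run F
t=28: queue=[G,A,B,H,F] q_used=0 → run G
t=29: queue=[G,A,B,H,F] q_used=1 → run G
t=30: queue=[A,B,H,F] q_used=0 → run A
t=31: queue=[B,H,F] q_used=0 → run B
t=32: queue=[B,H,F] q_used=1 → run B
t=33: queue=[H,F] q_used=0 → run H
t=34: queue=[H,F] q_used=1 → run H
t=35: queue=[F] q_used=0 → run F
t=36: queue=[F] q_used=1 → run F
t=37: (idle)
t=38: (idle)
t=39: (idle)
t=40: (idle)
t=41: (idle)
t=42: (idle)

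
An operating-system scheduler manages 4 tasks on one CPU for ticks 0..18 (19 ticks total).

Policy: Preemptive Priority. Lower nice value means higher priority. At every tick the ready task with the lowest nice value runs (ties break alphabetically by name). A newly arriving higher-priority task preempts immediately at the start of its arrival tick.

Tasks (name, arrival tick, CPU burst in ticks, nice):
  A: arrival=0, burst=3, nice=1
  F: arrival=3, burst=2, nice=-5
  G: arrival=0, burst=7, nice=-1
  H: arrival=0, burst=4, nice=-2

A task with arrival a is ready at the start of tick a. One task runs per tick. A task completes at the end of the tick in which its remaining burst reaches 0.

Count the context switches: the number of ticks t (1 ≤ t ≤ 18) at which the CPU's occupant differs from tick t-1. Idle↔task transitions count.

context switches = 5

t=0: ready={A,G,H} → run H
t=1: ready={A,G,H} → run H
t=2: ready={A,G,H} → run H
t=3: ready={A,F,G,H} → run F
t=4: ready={A,F,G,H} → run F
t=5: ready={A,G,H} → run H
t=6: ready={A,G} → run G
t=7: ready={A,G} → run G
t=8: ready={A,G} → run G
t=9: ready={A,G} → run G
t=10: ready={A,G} → run G
t=11: ready={A,G} → run G
t=12: ready={A,G} → run G
t=13: ready={A} → run A
t=14: ready={A} → run A
t=15: ready={A} → run A
t=16: (idle)
t=17: (idle)
t=18: (idle)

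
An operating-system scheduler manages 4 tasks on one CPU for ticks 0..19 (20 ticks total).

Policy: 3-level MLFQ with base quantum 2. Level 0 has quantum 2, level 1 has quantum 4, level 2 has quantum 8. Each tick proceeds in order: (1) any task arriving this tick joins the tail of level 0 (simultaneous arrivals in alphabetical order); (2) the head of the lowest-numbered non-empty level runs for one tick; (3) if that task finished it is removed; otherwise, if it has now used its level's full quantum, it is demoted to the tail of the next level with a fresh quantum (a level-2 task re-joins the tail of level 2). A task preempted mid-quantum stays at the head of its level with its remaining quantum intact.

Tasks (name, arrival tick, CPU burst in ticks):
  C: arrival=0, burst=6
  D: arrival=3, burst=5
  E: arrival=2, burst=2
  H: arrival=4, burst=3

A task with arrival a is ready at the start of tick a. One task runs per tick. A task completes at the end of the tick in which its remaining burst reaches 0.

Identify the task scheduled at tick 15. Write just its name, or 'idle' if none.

t=0: L0/L1/L2 = C/-/- → run C
t=1: L0/L1/L2 = C/-/- → run C
t=2: L0/L1/L2 = E/C/- → run E
t=3: L0/L1/L2 = ED/C/- → run E
t=4: L0/L1/L2 = DH/C/- → run D
t=5: L0/L1/L2 = DH/C/- → run D
t=6: L0/L1/L2 = H/CD/- → run H
t=7: L0/L1/L2 = H/CD/- → run H
t=8: L0/L1/L2 = -/CDH/- → run C
t=9: L0/L1/L2 = -/CDH/- → run C
t=10: L0/L1/L2 = -/CDH/- → run C
t=11: L0/L1/L2 = -/CDH/- → run C
t=12: L0/L1/L2 = -/DH/- → run D
t=13: L0/L1/L2 = -/DH/- → run D
t=14: L0/L1/L2 = -/DH/- → run D
t=15: L0/L1/L2 = -/H/- → run H
t=16: (idle)
t=17: (idle)
t=18: (idle)
t=19: (idle)

running at tick 15 = H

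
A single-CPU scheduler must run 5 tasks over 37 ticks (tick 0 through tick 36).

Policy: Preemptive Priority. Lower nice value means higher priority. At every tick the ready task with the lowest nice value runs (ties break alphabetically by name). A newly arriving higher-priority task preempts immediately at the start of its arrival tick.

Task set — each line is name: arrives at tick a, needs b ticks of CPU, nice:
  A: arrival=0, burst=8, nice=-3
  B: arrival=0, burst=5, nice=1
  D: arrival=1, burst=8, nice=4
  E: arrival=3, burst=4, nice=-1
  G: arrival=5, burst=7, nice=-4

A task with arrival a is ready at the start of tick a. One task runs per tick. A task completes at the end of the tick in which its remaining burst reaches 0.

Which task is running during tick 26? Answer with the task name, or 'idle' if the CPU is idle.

running at tick 26 = D

t=0: ready={A,B} → run A
t=1: ready={A,B,D} → run A
t=2: ready={A,B,D} → run A
t=3: ready={A,B,D,E} → run A
t=4: ready={A,B,D,E} → run A
t=5: ready={A,B,D,E,G} → run G
t=6: ready={A,B,D,E,G} → run G
t=7: ready={A,B,D,E,G} → run G
t=8: ready={A,B,D,E,G} → run G
t=9: ready={A,B,D,E,G} → run G
t=10: ready={A,B,D,E,G} → run G
t=11: ready={A,B,D,E,G} → run G
t=12: ready={A,B,D,E} → run A
t=13: ready={A,B,D,E} → run A
t=14: ready={A,B,D,E} → run A
t=15: ready={B,D,E} → run E
t=16: ready={B,D,E} → run E
t=17: ready={B,D,E} → run E
t=18: ready={B,D,E} → run E
t=19: ready={B,D} → run B
t=20: ready={B,D} → run B
t=21: ready={B,D} → run B
t=22: ready={B,D} → run B
t=23: ready={B,D} → run B
t=24: ready={D} → run D
t=25: ready={D} → run D
t=26: ready={D} → run D
t=27: ready={D} → run D
t=28: ready={D} → run D
t=29: ready={D} → run D
t=30: ready={D} → run D
t=31: ready={D} → run D
t=32: (idle)
t=33: (idle)
t=34: (idle)
t=35: (idle)
t=36: (idle)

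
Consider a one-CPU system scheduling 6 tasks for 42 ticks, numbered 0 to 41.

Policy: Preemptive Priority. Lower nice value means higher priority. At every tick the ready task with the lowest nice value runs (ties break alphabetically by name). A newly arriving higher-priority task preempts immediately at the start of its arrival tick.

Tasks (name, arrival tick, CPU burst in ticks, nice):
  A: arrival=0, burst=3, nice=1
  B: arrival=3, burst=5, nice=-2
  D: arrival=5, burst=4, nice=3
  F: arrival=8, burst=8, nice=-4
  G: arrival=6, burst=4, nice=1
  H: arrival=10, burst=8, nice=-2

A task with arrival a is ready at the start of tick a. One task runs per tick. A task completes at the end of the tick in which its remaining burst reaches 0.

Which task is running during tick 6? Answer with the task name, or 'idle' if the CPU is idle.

t=0: ready={A} → run A
t=1: ready={A} → run A
t=2: ready={A} → run A
t=3: ready={B} → run B
t=4: ready={B} → run B
t=5: ready={B,D} → run B
t=6: ready={B,D,G} → run B
t=7: ready={B,D,G} → run B
t=8: ready={D,F,G} → run F
t=9: ready={D,F,G} → run F
t=10: ready={D,F,G,H} → run F
t=11: ready={D,F,G,H} → run F
t=12: ready={D,F,G,H} → run F
t=13: ready={D,F,G,H} → run F
t=14: ready={D,F,G,H} → run F
t=15: ready={D,F,G,H} → run F
t=16: ready={D,G,H} → run H
t=17: ready={D,G,H} → run H
t=18: ready={D,G,H} → run H
t=19: ready={D,G,H} → run H
t=20: ready={D,G,H} → run H
t=21: ready={D,G,H} → run H
t=22: ready={D,G,H} → run H
t=23: ready={D,G,H} → run H
t=24: ready={D,G} → run G
t=25: ready={D,G} → run G
t=26: ready={D,G} → run G
t=27: ready={D,G} → run G
t=28: ready={D} → run D
t=29: ready={D} → run D
t=30: ready={D} → run D
t=31: ready={D} → run D
t=32: (idle)
t=33: (idle)
t=34: (idle)
t=35: (idle)
t=36: (idle)
t=37: (idle)
t=38: (idle)
t=39: (idle)
t=40: (idle)
t=41: (idle)

running at tick 6 = B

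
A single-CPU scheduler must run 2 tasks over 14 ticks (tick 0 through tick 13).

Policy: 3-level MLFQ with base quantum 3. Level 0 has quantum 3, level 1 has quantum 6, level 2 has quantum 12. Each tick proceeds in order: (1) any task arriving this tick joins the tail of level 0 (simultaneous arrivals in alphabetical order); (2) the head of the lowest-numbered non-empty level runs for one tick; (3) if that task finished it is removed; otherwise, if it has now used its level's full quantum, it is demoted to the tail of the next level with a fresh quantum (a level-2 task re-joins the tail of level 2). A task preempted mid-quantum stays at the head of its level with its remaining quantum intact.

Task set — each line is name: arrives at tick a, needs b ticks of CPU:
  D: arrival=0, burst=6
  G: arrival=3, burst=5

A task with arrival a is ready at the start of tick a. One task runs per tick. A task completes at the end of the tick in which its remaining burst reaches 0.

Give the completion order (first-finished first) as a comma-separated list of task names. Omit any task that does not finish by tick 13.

t=0: L0/L1/L2 = D/-/- → run D
t=1: L0/L1/L2 = D/-/- → run D
t=2: L0/L1/L2 = D/-/- → run D
t=3: L0/L1/L2 = G/D/- → run G
t=4: L0/L1/L2 = G/D/- → run G
t=5: L0/L1/L2 = G/D/- → run G
t=6: L0/L1/L2 = -/DG/- → run D
t=7: L0/L1/L2 = -/DG/- → run D
t=8: L0/L1/L2 = -/DG/- → run D
t=9: L0/L1/L2 = -/G/- → run G
t=10: L0/L1/L2 = -/G/- → run G
t=11: (idle)
t=12: (idle)
t=13: (idle)

completion order = D, G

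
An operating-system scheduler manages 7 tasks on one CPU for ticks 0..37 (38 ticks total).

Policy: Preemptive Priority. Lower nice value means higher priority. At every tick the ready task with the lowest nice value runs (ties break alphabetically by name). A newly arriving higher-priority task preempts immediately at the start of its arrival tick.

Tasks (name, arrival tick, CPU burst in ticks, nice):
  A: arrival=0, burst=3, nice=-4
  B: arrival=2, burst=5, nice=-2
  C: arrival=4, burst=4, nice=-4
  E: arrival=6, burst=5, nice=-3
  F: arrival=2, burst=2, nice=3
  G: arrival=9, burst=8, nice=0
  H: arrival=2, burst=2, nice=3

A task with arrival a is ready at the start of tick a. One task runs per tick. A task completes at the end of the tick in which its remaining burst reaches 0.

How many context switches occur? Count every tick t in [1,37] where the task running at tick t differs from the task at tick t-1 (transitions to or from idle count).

t=0: ready={A} → run A
t=1: ready={A} → run A
t=2: ready={A,B,F,H} → run A
t=3: ready={B,F,H} → run B
t=4: ready={B,C,F,H} → run C
t=5: ready={B,C,F,H} → run C
t=6: ready={B,C,E,F,H} → run C
t=7: ready={B,C,E,F,H} → run C
t=8: ready={B,E,F,H} → run E
t=9: ready={B,E,F,G,H} → run E
t=10: ready={B,E,F,G,H} → run E
t=11: ready={B,E,F,G,H} → run E
t=12: ready={B,E,F,G,H} → run E
t=13: ready={B,F,G,H} → run B
t=14: ready={B,F,G,H} → run B
t=15: ready={B,F,G,H} → run B
t=16: ready={B,F,G,H} → run B
t=17: ready={F,G,H} → run G
t=18: ready={F,G,H} → run G
t=19: ready={F,G,H} → run G
t=20: ready={F,G,H} → run G
t=21: ready={F,G,H} → run G
t=22: ready={F,G,H} → run G
t=23: ready={F,G,H} → run G
t=24: ready={F,G,H} → run G
t=25: ready={F,H} → run F
t=26: ready={F,H} → run F
t=27: ready={H} → run H
t=28: ready={H} → run H
t=29: (idle)
t=30: (idle)
t=31: (idle)
t=32: (idle)
t=33: (idle)
t=34: (idle)
t=35: (idle)
t=36: (idle)
t=37: (idle)

context switches = 8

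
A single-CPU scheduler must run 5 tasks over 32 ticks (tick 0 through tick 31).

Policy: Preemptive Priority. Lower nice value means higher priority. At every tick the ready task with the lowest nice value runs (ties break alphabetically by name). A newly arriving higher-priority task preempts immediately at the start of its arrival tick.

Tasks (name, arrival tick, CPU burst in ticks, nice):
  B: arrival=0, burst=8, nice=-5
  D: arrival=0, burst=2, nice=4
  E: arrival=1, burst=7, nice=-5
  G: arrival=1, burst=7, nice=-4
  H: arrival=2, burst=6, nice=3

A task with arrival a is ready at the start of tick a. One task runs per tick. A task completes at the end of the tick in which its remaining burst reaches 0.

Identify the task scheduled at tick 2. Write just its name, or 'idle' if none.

t=0: ready={B,D} → run B
t=1: ready={B,D,E,G} → run B
t=2: ready={B,D,E,G,H} → run B
t=3: ready={B,D,E,G,H} → run B
t=4: ready={B,D,E,G,H} → run B
t=5: ready={B,D,E,G,H} → run B
t=6: ready={B,D,E,G,H} → run B
t=7: ready={B,D,E,G,H} → run B
t=8: ready={D,E,G,H} → run E
t=9: ready={D,E,G,H} → run E
t=10: ready={D,E,G,H} → run E
t=11: ready={D,E,G,H} → run E
t=12: ready={D,E,G,H} → run E
t=13: ready={D,E,G,H} → run E
t=14: ready={D,E,G,H} → run E
t=15: ready={D,G,H} → run G
t=16: ready={D,G,H} → run G
t=17: ready={D,G,H} → run G
t=18: ready={D,G,H} → run G
t=19: ready={D,G,H} → run G
t=20: ready={D,G,H} → run G
t=21: ready={D,G,H} → run G
t=22: ready={D,H} → run H
t=23: ready={D,H} → run H
t=24: ready={D,H} → run H
t=25: ready={D,H} → run H
t=26: ready={D,H} → run H
t=27: ready={D,H} → run H
t=28: ready={D} → run D
t=29: ready={D} → run D
t=30: (idle)
t=31: (idle)

running at tick 2 = B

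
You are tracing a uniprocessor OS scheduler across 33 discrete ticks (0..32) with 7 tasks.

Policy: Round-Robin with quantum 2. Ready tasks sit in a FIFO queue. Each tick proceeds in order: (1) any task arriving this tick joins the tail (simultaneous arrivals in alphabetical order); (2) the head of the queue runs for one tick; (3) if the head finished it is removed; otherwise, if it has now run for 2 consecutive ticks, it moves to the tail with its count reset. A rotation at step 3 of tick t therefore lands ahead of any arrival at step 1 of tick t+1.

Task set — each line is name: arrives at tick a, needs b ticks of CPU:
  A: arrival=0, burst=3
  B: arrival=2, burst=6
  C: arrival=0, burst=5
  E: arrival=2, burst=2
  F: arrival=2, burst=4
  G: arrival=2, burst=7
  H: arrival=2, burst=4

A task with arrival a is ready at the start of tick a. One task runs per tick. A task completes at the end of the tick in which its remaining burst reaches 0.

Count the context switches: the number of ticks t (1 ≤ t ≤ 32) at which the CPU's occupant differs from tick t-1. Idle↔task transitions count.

t=0: queue=[A,C] q_used=0 → run A
t=1: queue=[A,C] q_used=1 → run A
t=2: queue=[C,A,B,E,F,G,H] q_used=0 → run C
t=3: queue=[C,A,B,E,F,G,H] q_used=1 → run C
t=4: queue=[A,B,E,F,G,H,C] q_used=0 → run A
t=5: queue=[B,E,F,G,H,C] q_used=0 → run B
t=6: queue=[B,E,F,G,H,C] q_used=1 → run B
t=7: queue=[E,F,G,H,C,B] q_used=0 → run E
t=8: queue=[E,F,G,H,C,B] q_used=1 → run E
t=9: queue=[F,G,H,C,B] q_used=0 → run F
t=10: queue=[F,G,H,C,B] q_used=1 → run F
t=11: queue=[G,H,C,B,F] q_used=0 → run G
t=12: queue=[G,H,C,B,F] q_used=1 → run G
t=13: queue=[H,C,B,F,G] q_used=0 → run H
t=14: queue=[H,C,B,F,G] q_used=1 → run H
t=15: queue=[C,B,F,G,H] q_used=0 → run C
t=16: queue=[C,B,F,G,H] q_used=1 → run C
t=17: queue=[B,F,G,H,C] q_used=0 → run B
t=18: queue=[B,F,G,H,C] q_used=1 → run B
t=19: queue=[F,G,H,C,B] q_used=0 → run F
t=20: queue=[F,G,H,C,B] q_used=1 → run F
t=21: queue=[G,H,C,B] q_used=0 → run G
t=22: queue=[G,H,C,B] q_used=1 → run G
t=23: queue=[H,C,B,G] q_used=0 → run H
t=24: queue=[H,C,B,G] q_used=1 → run H
t=25: queue=[C,B,G] q_used=0 → run C
t=26: queue=[B,G] q_used=0 → run B
t=27: queue=[B,G] q_used=1 → run B
t=28: queue=[G] q_used=0 → run G
t=29: queue=[G] q_used=1 → run G
t=30: queue=[G] q_used=0 → run G
t=31: (idle)
t=32: (idle)

context switches = 16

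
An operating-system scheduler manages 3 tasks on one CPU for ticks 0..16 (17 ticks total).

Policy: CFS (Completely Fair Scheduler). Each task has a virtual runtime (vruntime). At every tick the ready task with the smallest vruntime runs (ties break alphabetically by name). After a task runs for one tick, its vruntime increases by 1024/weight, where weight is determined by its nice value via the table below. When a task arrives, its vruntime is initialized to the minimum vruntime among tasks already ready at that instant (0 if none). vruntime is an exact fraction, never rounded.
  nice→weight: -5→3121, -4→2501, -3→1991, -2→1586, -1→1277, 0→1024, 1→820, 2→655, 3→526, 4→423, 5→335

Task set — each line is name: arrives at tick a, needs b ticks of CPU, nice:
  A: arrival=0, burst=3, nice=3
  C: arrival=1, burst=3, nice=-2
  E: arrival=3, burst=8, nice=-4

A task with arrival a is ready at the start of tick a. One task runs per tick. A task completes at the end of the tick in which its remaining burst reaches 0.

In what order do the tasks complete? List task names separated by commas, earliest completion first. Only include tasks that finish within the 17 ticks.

t=0: vr[A=0] → run A
t=1: vr[A=512/263 C=512/263] → run A
t=2: vr[A=1024/263 C=512/263] → run C
t=3: vr[A=1024/263 C=540672/208559 E=540672/208559] → run C
t=4: vr[A=1024/263 C=675328/208559 E=540672/208559] → run E
t=5: vr[A=1024/263 C=675328/208559 E=25668608/8550919] → run E
t=6: vr[A=1024/263 C=675328/208559 E=29169664/8550919] → run C
t=7: vr[A=1024/263 E=29169664/8550919] → run E
t=8: vr[A=1024/263 E=32670720/8550919] → run E
t=9: vr[A=1024/263 E=36171776/8550919] → run A
t=10: vr[E=36171776/8550919] → run E
t=11: vr[E=39672832/8550919] → run E
t=12: vr[E=43173888/8550919] → run E
t=13: vr[E=46674944/8550919] → run E
t=14: (idle)
t=15: (idle)
t=16: (idle)

completion order = C, A, E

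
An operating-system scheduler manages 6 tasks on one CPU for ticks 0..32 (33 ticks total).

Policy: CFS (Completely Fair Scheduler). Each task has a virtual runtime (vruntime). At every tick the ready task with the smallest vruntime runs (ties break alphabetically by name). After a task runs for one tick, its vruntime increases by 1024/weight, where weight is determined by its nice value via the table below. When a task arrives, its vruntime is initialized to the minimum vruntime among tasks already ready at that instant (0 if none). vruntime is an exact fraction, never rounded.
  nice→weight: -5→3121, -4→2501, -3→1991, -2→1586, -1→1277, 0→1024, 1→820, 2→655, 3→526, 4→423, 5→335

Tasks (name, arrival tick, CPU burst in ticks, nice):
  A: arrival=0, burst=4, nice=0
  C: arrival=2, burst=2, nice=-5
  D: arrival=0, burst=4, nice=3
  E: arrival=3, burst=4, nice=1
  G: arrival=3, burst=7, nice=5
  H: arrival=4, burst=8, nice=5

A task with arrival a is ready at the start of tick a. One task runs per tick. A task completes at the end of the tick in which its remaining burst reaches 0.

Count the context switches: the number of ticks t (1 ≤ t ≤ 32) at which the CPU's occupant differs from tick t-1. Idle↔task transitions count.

context switches = 28

t=0: vr[A=0 D=0] → run A
t=1: vr[A=1 D=0] → run D
t=2: vr[A=1 C=1 D=512/263] → run A
t=3: vr[A=2 C=1 D=512/263 E=1 G=1] → run C
t=4: vr[A=2 C=4145/3121 D=512/263 E=1 G=1 H=1] → run E
t=5: vr[A=2 C=4145/3121 D=512/263 E=461/205 G=1 H=1] → run G
t=6: vr[A=2 C=4145/3121 D=512/263 E=461/205 G=1359/335 H=1] → run H
t=7: vr[A=2 C=4145/3121 D=512/263 E=461/205 G=1359/335 H=1359/335] → run C
t=8: vr[A=2 D=512/263 E=461/205 G=1359/335 H=1359/335] → run D
t=9: vr[A=2 D=1024/263 E=461/205 G=1359/335 H=1359/335] → run A
t=10: vr[A=3 D=1024/263 E=461/205 G=1359/335 H=1359/335] → run E
t=11: vr[A=3 D=1024/263 E=717/205 G=1359/335 H=1359/335] → run A
t=12: vr[D=1024/263 E=717/205 G=1359/335 H=1359/335] → run E
t=13: vr[D=1024/263 E=973/205 G=1359/335 H=1359/335] → run D
t=14: vr[D=1536/263 E=973/205 G=1359/335 H=1359/335] → run G
t=15: vr[D=1536/263 E=973/205 G=2383/335 H=1359/335] → run H
t=16: vr[D=1536/263 E=973/205 G=2383/335 H=2383/335] → run E
t=17: vr[D=1536/263 G=2383/335 H=2383/335] → run D
t=18: vr[G=2383/335 H=2383/335] → run G
t=19: vr[G=3407/335 H=2383/335] → run H
t=20: vr[G=3407/335 H=3407/335] → run G
t=21: vr[G=4431/335 H=3407/335] → run H
t=22: vr[G=4431/335 H=4431/335] → run G
t=23: vr[G=1091/67 H=4431/335] → run H
t=24: vr[G=1091/67 H=1091/67] → run G
t=25: vr[G=6479/335 H=1091/67] → run H
t=26: vr[G=6479/335 H=6479/335] → run G
t=27: vr[H=6479/335] → run H
t=28: vr[H=7503/335] → run H
t=29: (idle)
t=30: (idle)
t=31: (idle)
t=32: (idle)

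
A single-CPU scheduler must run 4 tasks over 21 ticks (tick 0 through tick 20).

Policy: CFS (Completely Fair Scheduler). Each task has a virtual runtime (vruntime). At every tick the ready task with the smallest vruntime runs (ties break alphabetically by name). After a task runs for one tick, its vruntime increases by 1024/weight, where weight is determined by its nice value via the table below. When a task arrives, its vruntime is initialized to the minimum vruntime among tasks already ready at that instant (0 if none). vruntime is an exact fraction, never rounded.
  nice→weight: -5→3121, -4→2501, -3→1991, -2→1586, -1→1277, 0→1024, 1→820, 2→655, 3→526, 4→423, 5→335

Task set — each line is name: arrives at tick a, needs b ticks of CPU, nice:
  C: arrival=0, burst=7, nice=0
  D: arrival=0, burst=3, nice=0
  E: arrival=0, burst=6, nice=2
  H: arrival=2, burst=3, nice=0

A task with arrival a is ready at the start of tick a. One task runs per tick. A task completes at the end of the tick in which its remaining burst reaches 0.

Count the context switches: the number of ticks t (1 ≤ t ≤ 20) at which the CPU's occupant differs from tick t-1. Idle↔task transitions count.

t=0: vr[C=0 D=0 E=0] → run C
t=1: vr[C=1 D=0 E=0] → run D
t=2: vr[C=1 D=1 E=0 H=0] → run E
t=3: vr[C=1 D=1 E=1024/655 H=0] → run H
t=4: vr[C=1 D=1 E=1024/655 H=1] → run C
t=5: vr[C=2 D=1 E=1024/655 H=1] → run D
t=6: vr[C=2 D=2 E=1024/655 H=1] → run H
t=7: vr[C=2 D=2 E=1024/655 H=2] → run E
t=8: vr[C=2 D=2 E=2048/655 H=2] → run C
t=9: vr[C=3 D=2 E=2048/655 H=2] → run D
t=10: vr[C=3 E=2048/655 H=2] → run H
t=11: vr[C=3 E=2048/655] → run C
t=12: vr[C=4 E=2048/655] → run E
t=13: vr[C=4 E=3072/655] → run C
t=14: vr[C=5 E=3072/655] → run E
t=15: vr[C=5 E=4096/655] → run C
t=16: vr[C=6 E=4096/655] → run C
t=17: vr[E=4096/655] → run E
t=18: vr[E=1024/131] → run E
t=19: (idle)
t=20: (idle)

context switches = 17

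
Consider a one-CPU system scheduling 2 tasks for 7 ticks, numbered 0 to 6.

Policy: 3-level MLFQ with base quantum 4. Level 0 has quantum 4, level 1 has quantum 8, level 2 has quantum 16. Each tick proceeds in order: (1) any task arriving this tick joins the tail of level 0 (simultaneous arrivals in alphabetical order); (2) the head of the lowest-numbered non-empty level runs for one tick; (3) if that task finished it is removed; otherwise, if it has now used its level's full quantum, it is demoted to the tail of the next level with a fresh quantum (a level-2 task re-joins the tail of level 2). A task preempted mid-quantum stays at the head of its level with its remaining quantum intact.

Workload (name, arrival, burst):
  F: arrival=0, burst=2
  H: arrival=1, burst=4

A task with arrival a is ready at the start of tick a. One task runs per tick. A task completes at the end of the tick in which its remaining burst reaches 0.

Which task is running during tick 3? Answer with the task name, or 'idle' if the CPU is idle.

running at tick 3 = H

t=0: L0/L1/L2 = F/-/- → run F
t=1: L0/L1/L2 = FH/-/- → run F
t=2: L0/L1/L2 = H/-/- → run H
t=3: L0/L1/L2 = H/-/- → run H
t=4: L0/L1/L2 = H/-/- → run H
t=5: L0/L1/L2 = H/-/- → run H
t=6: (idle)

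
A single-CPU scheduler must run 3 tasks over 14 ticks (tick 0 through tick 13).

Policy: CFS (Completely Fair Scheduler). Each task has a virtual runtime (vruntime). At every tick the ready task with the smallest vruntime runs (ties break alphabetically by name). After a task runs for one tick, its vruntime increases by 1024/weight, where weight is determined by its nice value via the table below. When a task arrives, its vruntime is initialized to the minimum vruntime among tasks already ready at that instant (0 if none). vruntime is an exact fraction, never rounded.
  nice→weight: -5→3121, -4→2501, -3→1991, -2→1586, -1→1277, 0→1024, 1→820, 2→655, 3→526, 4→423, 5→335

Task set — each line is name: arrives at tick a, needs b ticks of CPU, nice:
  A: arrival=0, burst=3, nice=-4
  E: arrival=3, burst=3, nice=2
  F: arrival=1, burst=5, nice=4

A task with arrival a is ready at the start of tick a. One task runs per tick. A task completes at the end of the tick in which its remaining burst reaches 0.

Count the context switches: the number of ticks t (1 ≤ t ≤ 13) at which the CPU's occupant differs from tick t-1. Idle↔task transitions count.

context switches = 7

t=0: vr[A=0] → run A
t=1: vr[A=1024/2501 F=1024/2501] → run A
t=2: vr[A=2048/2501 F=1024/2501] → run F
t=3: vr[A=2048/2501 E=2048/2501 F=2994176/1057923] → run A
t=4: vr[E=2048/2501 F=2994176/1057923] → run E
t=5: vr[E=3902464/1638155 F=2994176/1057923] → run E
t=6: vr[E=6463488/1638155 F=2994176/1057923] → run F
t=7: vr[E=6463488/1638155 F=5555200/1057923] → run E
t=8: vr[F=5555200/1057923] → run F
t=9: vr[F=2705408/352641] → run F
t=10: vr[F=10677248/1057923] → run F
t=11: (idle)
t=12: (idle)
t=13: (idle)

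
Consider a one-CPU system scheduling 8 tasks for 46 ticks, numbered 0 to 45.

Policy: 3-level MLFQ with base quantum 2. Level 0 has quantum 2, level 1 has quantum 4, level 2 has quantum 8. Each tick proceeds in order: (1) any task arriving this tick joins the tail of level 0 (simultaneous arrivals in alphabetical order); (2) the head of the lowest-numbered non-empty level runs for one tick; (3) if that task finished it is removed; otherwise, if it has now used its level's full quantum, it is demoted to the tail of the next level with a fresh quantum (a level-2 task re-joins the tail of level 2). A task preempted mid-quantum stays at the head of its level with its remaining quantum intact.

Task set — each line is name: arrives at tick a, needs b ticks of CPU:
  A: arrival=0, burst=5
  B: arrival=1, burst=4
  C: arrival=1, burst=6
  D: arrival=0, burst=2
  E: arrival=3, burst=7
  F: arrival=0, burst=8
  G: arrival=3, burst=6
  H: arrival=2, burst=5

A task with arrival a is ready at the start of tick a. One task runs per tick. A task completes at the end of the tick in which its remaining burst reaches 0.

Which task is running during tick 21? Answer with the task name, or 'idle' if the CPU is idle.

t=0: L0/L1/L2 = ADF/-/- → run A
t=1: L0/L1/L2 = ADFBC/-/- → run A
t=2: L0/L1/L2 = DFBCH/A/- → run D
t=3: L0/L1/L2 = DFBCHEG/A/- → run D
t=4: L0/L1/L2 = FBCHEG/A/- → run F
t=5: L0/L1/L2 = FBCHEG/A/- → run F
t=6: L0/L1/L2 = BCHEG/AF/- → run B
t=7: L0/L1/L2 = BCHEG/AF/- → run B
t=8: L0/L1/L2 = CHEG/AFB/- → run C
t=9: L0/L1/L2 = CHEG/AFB/- → run C
t=10: L0/L1/L2 = HEG/AFBC/- → run H
t=11: L0/L1/L2 = HEG/AFBC/- → run H
t=12: L0/L1/L2 = EG/AFBCH/- → run E
t=13: L0/L1/L2 = EG/AFBCH/- → run E
t=14: L0/L1/L2 = G/AFBCHE/- → run G
t=15: L0/L1/L2 = G/AFBCHE/- → run G
t=16: L0/L1/L2 = -/AFBCHEG/- → run A
t=17: L0/L1/L2 = -/AFBCHEG/- → run A
t=18: L0/L1/L2 = -/AFBCHEG/- → run A
t=19: L0/L1/L2 = -/FBCHEG/- → run F
t=20: L0/L1/L2 = -/FBCHEG/- → run F
t=21: L0/L1/L2 = -/FBCHEG/- → run F
t=22: L0/L1/L2 = -/FBCHEG/- → run F
t=23: L0/L1/L2 = -/BCHEG/F → run B
t=24: L0/L1/L2 = -/BCHEG/F → run B
t=25: L0/L1/L2 = -/CHEG/F → run C
t=26: L0/L1/L2 = -/CHEG/F → run C
t=27: L0/L1/L2 = -/CHEG/F → run C
t=28: L0/L1/L2 = -/CHEG/F → run C
t=29: L0/L1/L2 = -/HEG/F → run H
t=30: L0/L1/L2 = -/HEG/F → run H
t=31: L0/L1/L2 = -/HEG/F → run H
t=32: L0/L1/L2 = -/EG/F → run E
t=33: L0/L1/L2 = -/EG/F → run E
t=34: L0/L1/L2 = -/EG/F → run E
t=35: L0/L1/L2 = -/EG/F → run E
t=36: L0/L1/L2 = -/G/FE → run G
t=37: L0/L1/L2 = -/G/FE → run G
t=38: L0/L1/L2 = -/G/FE → run G
t=39: L0/L1/L2 = -/G/FE → run G
t=40: L0/L1/L2 = -/-/FE → run F
t=41: L0/L1/L2 = -/-/FE → run F
t=42: L0/L1/L2 = -/-/E → run E
t=43: (idle)
t=44: (idle)
t=45: (idle)

running at tick 21 = F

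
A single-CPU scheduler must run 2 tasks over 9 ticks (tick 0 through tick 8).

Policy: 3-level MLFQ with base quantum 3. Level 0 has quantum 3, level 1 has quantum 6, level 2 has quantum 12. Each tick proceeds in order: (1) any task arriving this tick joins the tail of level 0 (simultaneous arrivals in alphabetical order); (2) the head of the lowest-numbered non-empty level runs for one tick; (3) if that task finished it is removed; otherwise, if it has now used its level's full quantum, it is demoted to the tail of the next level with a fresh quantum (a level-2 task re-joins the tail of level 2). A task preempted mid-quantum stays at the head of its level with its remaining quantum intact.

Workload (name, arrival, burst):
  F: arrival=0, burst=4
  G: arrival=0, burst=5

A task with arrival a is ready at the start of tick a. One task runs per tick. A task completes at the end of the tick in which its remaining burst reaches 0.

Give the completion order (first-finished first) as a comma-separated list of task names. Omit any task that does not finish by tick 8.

completion order = F, G

t=0: L0/L1/L2 = FG/-/- → run F
t=1: L0/L1/L2 = FG/-/- → run F
t=2: L0/L1/L2 = FG/-/- → run F
t=3: L0/L1/L2 = G/F/- → run G
t=4: L0/L1/L2 = G/F/- → run G
t=5: L0/L1/L2 = G/F/- → run G
t=6: L0/L1/L2 = -/FG/- → run F
t=7: L0/L1/L2 = -/G/- → run G
t=8: L0/L1/L2 = -/G/- → run G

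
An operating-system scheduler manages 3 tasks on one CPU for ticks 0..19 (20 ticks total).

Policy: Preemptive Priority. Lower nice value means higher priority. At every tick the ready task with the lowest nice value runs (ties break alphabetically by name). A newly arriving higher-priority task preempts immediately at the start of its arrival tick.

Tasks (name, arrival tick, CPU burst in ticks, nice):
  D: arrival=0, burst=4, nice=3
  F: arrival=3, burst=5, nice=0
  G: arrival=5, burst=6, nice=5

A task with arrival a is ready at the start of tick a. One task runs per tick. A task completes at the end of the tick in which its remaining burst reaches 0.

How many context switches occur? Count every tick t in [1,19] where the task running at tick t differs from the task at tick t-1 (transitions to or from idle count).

context switches = 4

t=0: ready={D} → run D
t=1: ready={D} → run D
t=2: ready={D} → run D
t=3: ready={D,F} → run F
t=4: ready={D,F} → run F
t=5: ready={D,F,G} → run F
t=6: ready={D,F,G} → run F
t=7: ready={D,F,G} → run F
t=8: ready={D,G} → run D
t=9: ready={G} → run G
t=10: ready={G} → run G
t=11: ready={G} → run G
t=12: ready={G} → run G
t=13: ready={G} → run G
t=14: ready={G} → run G
t=15: (idle)
t=16: (idle)
t=17: (idle)
t=18: (idle)
t=19: (idle)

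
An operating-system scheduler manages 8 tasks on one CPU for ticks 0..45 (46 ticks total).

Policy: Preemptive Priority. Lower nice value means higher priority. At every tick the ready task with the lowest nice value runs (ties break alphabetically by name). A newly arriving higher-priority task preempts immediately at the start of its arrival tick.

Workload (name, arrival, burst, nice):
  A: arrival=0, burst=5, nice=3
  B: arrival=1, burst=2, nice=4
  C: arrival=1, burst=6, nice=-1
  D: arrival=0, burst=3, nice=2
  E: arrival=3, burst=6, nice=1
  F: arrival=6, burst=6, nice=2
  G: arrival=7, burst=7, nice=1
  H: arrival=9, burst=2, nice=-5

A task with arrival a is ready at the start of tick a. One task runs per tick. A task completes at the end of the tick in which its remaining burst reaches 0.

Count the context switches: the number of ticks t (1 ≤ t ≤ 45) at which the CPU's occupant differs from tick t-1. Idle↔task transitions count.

context switches = 10

t=0: ready={A,D} → run D
t=1: ready={A,B,C,D} → run C
t=2: ready={A,B,C,D} → run C
t=3: ready={A,B,C,D,E} → run C
t=4: ready={A,B,C,D,E} → run C
t=5: ready={A,B,C,D,E} → run C
t=6: ready={A,B,C,D,E,F} → run C
t=7: ready={A,B,D,E,F,G} → run E
t=8: ready={A,B,D,E,F,G} → run E
t=9: ready={A,B,D,E,F,G,H} → run H
t=10: ready={A,B,D,E,F,G,H} → run H
t=11: ready={A,B,D,E,F,G} → run E
t=12: ready={A,B,D,E,F,G} → run E
t=13: ready={A,B,D,E,F,G} → run E
t=14: ready={A,B,D,E,F,G} → run E
t=15: ready={A,B,D,F,G} → run G
t=16: ready={A,B,D,F,G} → run G
t=17: ready={A,B,D,F,G} → run G
t=18: ready={A,B,D,F,G} → run G
t=19: ready={A,B,D,F,G} → run G
t=20: ready={A,B,D,F,G} → run G
t=21: ready={A,B,D,F,G} → run G
t=22: ready={A,B,D,F} → run D
t=23: ready={A,B,D,F} → run D
t=24: ready={A,B,F} → run F
t=25: ready={A,B,F} → run F
t=26: ready={A,B,F} → run F
t=27: ready={A,B,F} → run F
t=28: ready={A,B,F} → run F
t=29: ready={A,B,F} → run F
t=30: ready={A,B} → run A
t=31: ready={A,B} → run A
t=32: ready={A,B} → run A
t=33: ready={A,B} → run A
t=34: ready={A,B} → run A
t=35: ready={B} → run B
t=36: ready={B} → run B
t=37: (idle)
t=38: (idle)
t=39: (idle)
t=40: (idle)
t=41: (idle)
t=42: (idle)
t=43: (idle)
t=44: (idle)
t=45: (idle)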